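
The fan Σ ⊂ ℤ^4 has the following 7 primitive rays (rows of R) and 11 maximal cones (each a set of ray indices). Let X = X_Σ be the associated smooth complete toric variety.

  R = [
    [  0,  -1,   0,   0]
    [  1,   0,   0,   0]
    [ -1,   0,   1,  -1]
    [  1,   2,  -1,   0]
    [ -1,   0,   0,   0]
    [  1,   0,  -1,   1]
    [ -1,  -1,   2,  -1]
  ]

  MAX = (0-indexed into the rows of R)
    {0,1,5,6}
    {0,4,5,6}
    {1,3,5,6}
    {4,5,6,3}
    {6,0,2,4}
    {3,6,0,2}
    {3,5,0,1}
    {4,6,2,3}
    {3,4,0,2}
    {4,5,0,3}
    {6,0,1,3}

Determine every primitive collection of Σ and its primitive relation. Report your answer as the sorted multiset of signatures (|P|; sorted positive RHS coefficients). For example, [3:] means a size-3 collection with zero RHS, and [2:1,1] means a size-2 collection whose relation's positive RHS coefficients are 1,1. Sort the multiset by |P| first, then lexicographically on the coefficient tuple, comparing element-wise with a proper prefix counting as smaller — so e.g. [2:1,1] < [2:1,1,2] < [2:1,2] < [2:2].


5 minimal non-faces of Δ(Σ) (on 7 rays):

  P={1,4}:  v_{1} + v_{4} = 0 ; sig = [2:]
  P={2,5}:  v_{2} + v_{5} = 0 ; sig = [2:]
  P={1,2}:  v_{1} + v_{2} = v_{0} + v_{3} + v_{6} ; sig = [2:1,1,1]
  P={0,3,4,6}:  v_{0} + v_{3} + v_{4} + v_{6} = v_{2} ; sig = [4:1]
  P={0,3,5,6}:  v_{0} + v_{3} + v_{5} + v_{6} = v_{1} ; sig = [4:1]

Signatures (|P|; sorted positive RHS coefficients), sorted:
[[2:], [2:], [2:1,1,1], [4:1], [4:1]]


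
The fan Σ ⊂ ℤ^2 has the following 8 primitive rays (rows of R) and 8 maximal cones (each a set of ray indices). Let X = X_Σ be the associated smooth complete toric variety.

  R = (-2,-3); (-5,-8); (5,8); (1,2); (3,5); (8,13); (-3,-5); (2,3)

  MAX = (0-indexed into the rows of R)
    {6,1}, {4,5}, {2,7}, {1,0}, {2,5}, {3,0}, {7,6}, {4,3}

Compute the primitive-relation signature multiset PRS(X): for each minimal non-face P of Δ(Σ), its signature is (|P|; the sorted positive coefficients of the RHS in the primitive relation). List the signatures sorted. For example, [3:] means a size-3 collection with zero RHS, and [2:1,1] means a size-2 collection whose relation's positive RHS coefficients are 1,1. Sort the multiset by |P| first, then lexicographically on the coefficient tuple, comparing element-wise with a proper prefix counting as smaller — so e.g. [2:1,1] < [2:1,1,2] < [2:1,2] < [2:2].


Σ has 20 primitive collections:

  {0,7}:  v_{0} + v_{7} = 0  so sig = [2:]
  {1,2}:  v_{1} + v_{2} = 0  so sig = [2:]
  {4,6}:  v_{4} + v_{6} = 0  so sig = [2:]
  {0,2}:  v_{0} + v_{2} = v_{4}  so sig = [2:1]
  {0,4}:  v_{0} + v_{4} = v_{3}  so sig = [2:1]
  {0,6}:  v_{0} + v_{6} = v_{1}  so sig = [2:1]
  {1,4}:  v_{1} + v_{4} = v_{0}  so sig = [2:1]
  {1,5}:  v_{1} + v_{5} = v_{4}  so sig = [2:1]
  {1,7}:  v_{1} + v_{7} = v_{6}  so sig = [2:1]
  {2,4}:  v_{2} + v_{4} = v_{5}  so sig = [2:1]
  {2,6}:  v_{2} + v_{6} = v_{7}  so sig = [2:1]
  {3,6}:  v_{3} + v_{6} = v_{0}  so sig = [2:1]
  {3,7}:  v_{3} + v_{7} = v_{4}  so sig = [2:1]
  {4,7}:  v_{4} + v_{7} = v_{2}  so sig = [2:1]
  {5,6}:  v_{5} + v_{6} = v_{2}  so sig = [2:1]
  {0,5}:  v_{0} + v_{5} = 2·v_{4}  so sig = [2:2]
  {1,3}:  v_{1} + v_{3} = 2·v_{0}  so sig = [2:2]
  {2,3}:  v_{2} + v_{3} = 2·v_{4}  so sig = [2:2]
  {5,7}:  v_{5} + v_{7} = 2·v_{2}  so sig = [2:2]
  {3,5}:  v_{3} + v_{5} = 3·v_{4}  so sig = [2:3]

so the primitive-relation signature multiset is
{ [2:] ×3,  [2:1] ×12,  [2:2] ×4,  [2:3] }


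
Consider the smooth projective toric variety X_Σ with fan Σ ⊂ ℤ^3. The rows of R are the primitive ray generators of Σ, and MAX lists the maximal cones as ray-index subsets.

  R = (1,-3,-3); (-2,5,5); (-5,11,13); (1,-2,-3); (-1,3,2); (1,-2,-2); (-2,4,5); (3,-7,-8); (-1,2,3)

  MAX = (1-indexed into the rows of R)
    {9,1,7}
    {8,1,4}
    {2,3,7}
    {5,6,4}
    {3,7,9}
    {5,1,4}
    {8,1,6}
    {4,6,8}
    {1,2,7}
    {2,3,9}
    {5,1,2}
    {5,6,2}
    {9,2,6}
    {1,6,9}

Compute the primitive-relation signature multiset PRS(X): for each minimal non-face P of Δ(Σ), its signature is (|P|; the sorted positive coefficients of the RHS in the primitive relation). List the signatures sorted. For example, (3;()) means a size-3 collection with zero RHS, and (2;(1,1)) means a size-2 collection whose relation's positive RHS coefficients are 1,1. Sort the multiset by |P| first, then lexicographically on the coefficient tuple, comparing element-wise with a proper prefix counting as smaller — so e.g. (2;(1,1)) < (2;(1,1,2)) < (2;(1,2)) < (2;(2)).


Minimal non-faces — 20 found among 9 rays, 14 max cones:

  P = {4,9}:  v_{4} + v_{9} = 0 ; sig = (2;())
  P = {2,4}:  v_{2} + v_{4} = v_{5} ; sig = (2;(1))
  P = {2,8}:  v_{2} + v_{8} = v_{4} ; sig = (2;(1))
  P = {3,8}:  v_{3} + v_{8} = v_{7} ; sig = (2;(1))
  P = {5,9}:  v_{5} + v_{9} = v_{2} ; sig = (2;(1))
  P = {6,7}:  v_{6} + v_{7} = v_{9} ; sig = (2;(1))
  P = {7,8}:  v_{7} + v_{8} = v_{1} ; sig = (2;(1))
  P = {3,4}:  v_{3} + v_{4} = v_{2} + v_{7} ; sig = (2;(1,1))
  P = {4,7}:  v_{4} + v_{7} = v_{1} + v_{2} ; sig = (2;(1,1))
  P = {8,9}:  v_{8} + v_{9} = v_{1} + v_{6} ; sig = (2;(1,1))
  P = {3,5}:  v_{3} + v_{5} = 2·v_{2} + v_{7} ; sig = (2;(1,2))
  P = {3,6}:  v_{3} + v_{6} = v_{2} + 2·v_{9} ; sig = (2;(1,2))
  P = {5,7}:  v_{5} + v_{7} = v_{1} + 2·v_{2} ; sig = (2;(1,2))
  P = {1,3}:  v_{1} + v_{3} = 2·v_{7} ; sig = (2;(2))
  P = {5,8}:  v_{5} + v_{8} = 2·v_{4} ; sig = (2;(2))
  P = {1,2,6}:  v_{1} + v_{2} + v_{6} = 0 ; sig = (3;())
  P = {1,2,9}:  v_{1} + v_{2} + v_{9} = v_{7} ; sig = (3;(1))
  P = {1,4,6}:  v_{1} + v_{4} + v_{6} = v_{8} ; sig = (3;(1))
  P = {1,5,6}:  v_{1} + v_{5} + v_{6} = v_{4} ; sig = (3;(1))
  P = {2,7,9}:  v_{2} + v_{7} + v_{9} = v_{3} ; sig = (3;(1))

Hence PRS(X_Σ) =
    (2;())
    (2;(1))
    (2;(1))
    (2;(1))
    (2;(1))
    (2;(1))
    (2;(1))
    (2;(1,1))
    (2;(1,1))
    (2;(1,1))
    (2;(1,2))
    (2;(1,2))
    (2;(1,2))
    (2;(2))
    (2;(2))
    (3;())
    (3;(1))
    (3;(1))
    (3;(1))
    (3;(1))


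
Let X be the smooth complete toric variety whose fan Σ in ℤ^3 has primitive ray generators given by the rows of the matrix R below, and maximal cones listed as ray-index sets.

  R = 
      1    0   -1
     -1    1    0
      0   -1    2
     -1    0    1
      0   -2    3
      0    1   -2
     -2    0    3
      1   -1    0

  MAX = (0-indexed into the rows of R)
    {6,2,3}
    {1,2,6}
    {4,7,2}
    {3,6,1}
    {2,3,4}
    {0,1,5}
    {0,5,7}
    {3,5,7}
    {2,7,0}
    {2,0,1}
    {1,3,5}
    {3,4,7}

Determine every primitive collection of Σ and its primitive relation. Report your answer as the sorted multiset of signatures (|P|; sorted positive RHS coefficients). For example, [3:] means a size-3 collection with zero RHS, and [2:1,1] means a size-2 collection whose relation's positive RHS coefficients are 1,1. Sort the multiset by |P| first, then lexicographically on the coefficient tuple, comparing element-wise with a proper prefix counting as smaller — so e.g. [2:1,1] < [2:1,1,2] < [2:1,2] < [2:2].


Primitive collections (12):

  • {0,3}:  v_{0} + v_{3} = 0 ; sig = [2:]
  • {1,7}:  v_{1} + v_{7} = 0 ; sig = [2:]
  • {2,5}:  v_{2} + v_{5} = 0 ; sig = [2:]
  • {0,4}:  v_{0} + v_{4} = v_{2} + v_{7} ; sig = [2:1,1]
  • {0,6}:  v_{0} + v_{6} = v_{1} + v_{2} ; sig = [2:1,1]
  • {1,4}:  v_{1} + v_{4} = v_{2} + v_{3} ; sig = [2:1,1]
  • {4,5}:  v_{4} + v_{5} = v_{3} + v_{7} ; sig = [2:1,1]
  • {5,6}:  v_{5} + v_{6} = v_{1} + v_{3} ; sig = [2:1,1]
  • {6,7}:  v_{6} + v_{7} = v_{2} + v_{3} ; sig = [2:1,1]
  • {4,6}:  v_{4} + v_{6} = 2·v_{2} + 2·v_{3} ; sig = [2:2,2]
  • {1,2,3}:  v_{1} + v_{2} + v_{3} = v_{6} ; sig = [3:1]
  • {2,3,7}:  v_{2} + v_{3} + v_{7} = v_{4} ; sig = [3:1]

Sorted signature multiset PRS(X):
    [2:]
    [2:]
    [2:]
    [2:1,1]
    [2:1,1]
    [2:1,1]
    [2:1,1]
    [2:1,1]
    [2:1,1]
    [2:2,2]
    [3:1]
    [3:1]


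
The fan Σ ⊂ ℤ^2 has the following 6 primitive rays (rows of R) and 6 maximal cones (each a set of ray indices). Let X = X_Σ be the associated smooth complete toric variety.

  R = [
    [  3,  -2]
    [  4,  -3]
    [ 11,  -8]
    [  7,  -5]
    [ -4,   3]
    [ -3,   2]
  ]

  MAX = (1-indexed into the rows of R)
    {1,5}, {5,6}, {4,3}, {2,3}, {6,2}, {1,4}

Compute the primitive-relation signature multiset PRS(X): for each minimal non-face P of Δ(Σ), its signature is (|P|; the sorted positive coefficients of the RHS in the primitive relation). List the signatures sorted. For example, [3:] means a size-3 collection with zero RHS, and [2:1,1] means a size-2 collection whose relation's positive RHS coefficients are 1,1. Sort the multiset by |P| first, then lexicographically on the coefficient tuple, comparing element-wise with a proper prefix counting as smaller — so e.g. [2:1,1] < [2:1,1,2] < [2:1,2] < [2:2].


Σ has 9 primitive collections:

  {1,6}:  v_{1} + v_{6} = 0  ⇒ sig = [2:]
  {2,5}:  v_{2} + v_{5} = 0  ⇒ sig = [2:]
  {1,2}:  v_{1} + v_{2} = v_{4}  ⇒ sig = [2:1]
  {2,4}:  v_{2} + v_{4} = v_{3}  ⇒ sig = [2:1]
  {3,5}:  v_{3} + v_{5} = v_{4}  ⇒ sig = [2:1]
  {4,5}:  v_{4} + v_{5} = v_{1}  ⇒ sig = [2:1]
  {4,6}:  v_{4} + v_{6} = v_{2}  ⇒ sig = [2:1]
  {1,3}:  v_{1} + v_{3} = 2·v_{4}  ⇒ sig = [2:2]
  {3,6}:  v_{3} + v_{6} = 2·v_{2}  ⇒ sig = [2:2]

Signatures (|P|; sorted positive RHS coefficients), sorted:
{ [2:] ×2,  [2:1] ×5,  [2:2] ×2 }


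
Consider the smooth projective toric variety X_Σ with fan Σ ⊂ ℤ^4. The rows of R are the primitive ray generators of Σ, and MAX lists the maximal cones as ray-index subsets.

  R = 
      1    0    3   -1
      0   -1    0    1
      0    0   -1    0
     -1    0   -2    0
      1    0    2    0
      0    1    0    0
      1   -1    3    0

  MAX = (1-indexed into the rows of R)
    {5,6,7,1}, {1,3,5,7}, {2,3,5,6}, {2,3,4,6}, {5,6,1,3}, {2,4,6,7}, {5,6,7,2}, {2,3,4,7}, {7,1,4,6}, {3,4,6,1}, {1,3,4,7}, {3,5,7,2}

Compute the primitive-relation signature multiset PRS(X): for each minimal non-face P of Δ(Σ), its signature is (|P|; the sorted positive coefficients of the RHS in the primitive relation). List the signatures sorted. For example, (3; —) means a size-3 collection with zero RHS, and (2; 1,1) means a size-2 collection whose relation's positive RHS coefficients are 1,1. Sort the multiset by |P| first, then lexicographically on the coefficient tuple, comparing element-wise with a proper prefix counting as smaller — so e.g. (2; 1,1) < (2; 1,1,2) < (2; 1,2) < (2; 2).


3 minimal non-faces of Δ(Σ) (on 7 rays):

  P={4,5}:  v_{4} + v_{5} = 0  ⟹  sig = (2; —)
  P={1,2}:  v_{1} + v_{2} = v_{7}  ⟹  sig = (2; 1)
  P={3,6,7}:  v_{3} + v_{6} + v_{7} = v_{5}  ⟹  sig = (3; 1)

Sorted signature multiset PRS(X):
    (2; —)
    (2; 1)
    (3; 1)


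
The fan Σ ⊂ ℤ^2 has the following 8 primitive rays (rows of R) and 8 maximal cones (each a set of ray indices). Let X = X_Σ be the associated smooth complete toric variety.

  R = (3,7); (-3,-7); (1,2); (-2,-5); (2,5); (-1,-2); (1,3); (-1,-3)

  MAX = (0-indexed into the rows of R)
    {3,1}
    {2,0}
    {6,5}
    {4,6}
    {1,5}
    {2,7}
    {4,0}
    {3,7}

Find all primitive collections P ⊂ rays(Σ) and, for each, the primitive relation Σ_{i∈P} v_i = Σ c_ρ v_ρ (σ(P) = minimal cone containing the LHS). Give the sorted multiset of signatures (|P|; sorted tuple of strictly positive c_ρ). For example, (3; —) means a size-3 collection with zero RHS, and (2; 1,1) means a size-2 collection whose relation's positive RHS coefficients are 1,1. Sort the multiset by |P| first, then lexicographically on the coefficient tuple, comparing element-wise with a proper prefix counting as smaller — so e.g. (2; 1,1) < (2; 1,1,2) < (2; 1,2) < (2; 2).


20 minimal non-faces of Δ(Σ) (on 8 rays):

  {0,1}:  v_{0} + v_{1} = 0  ⇒ sig = (2; —)
  {2,5}:  v_{2} + v_{5} = 0  ⇒ sig = (2; —)
  {3,4}:  v_{3} + v_{4} = 0  ⇒ sig = (2; —)
  {6,7}:  v_{6} + v_{7} = 0  ⇒ sig = (2; —)
  {0,3}:  v_{0} + v_{3} = v_{2}  ⇒ sig = (2; 1)
  {0,5}:  v_{0} + v_{5} = v_{4}  ⇒ sig = (2; 1)
  {1,2}:  v_{1} + v_{2} = v_{3}  ⇒ sig = (2; 1)
  {1,4}:  v_{1} + v_{4} = v_{5}  ⇒ sig = (2; 1)
  {2,3}:  v_{2} + v_{3} = v_{7}  ⇒ sig = (2; 1)
  {2,4}:  v_{2} + v_{4} = v_{0}  ⇒ sig = (2; 1)
  {2,6}:  v_{2} + v_{6} = v_{4}  ⇒ sig = (2; 1)
  {3,5}:  v_{3} + v_{5} = v_{1}  ⇒ sig = (2; 1)
  {3,6}:  v_{3} + v_{6} = v_{5}  ⇒ sig = (2; 1)
  {4,5}:  v_{4} + v_{5} = v_{6}  ⇒ sig = (2; 1)
  {4,7}:  v_{4} + v_{7} = v_{2}  ⇒ sig = (2; 1)
  {5,7}:  v_{5} + v_{7} = v_{3}  ⇒ sig = (2; 1)
  {0,6}:  v_{0} + v_{6} = 2·v_{4}  ⇒ sig = (2; 2)
  {0,7}:  v_{0} + v_{7} = 2·v_{2}  ⇒ sig = (2; 2)
  {1,6}:  v_{1} + v_{6} = 2·v_{5}  ⇒ sig = (2; 2)
  {1,7}:  v_{1} + v_{7} = 2·v_{3}  ⇒ sig = (2; 2)

so the primitive-relation signature multiset is
    (2; —)
    (2; —)
    (2; —)
    (2; —)
    (2; 1)
    (2; 1)
    (2; 1)
    (2; 1)
    (2; 1)
    (2; 1)
    (2; 1)
    (2; 1)
    (2; 1)
    (2; 1)
    (2; 1)
    (2; 1)
    (2; 2)
    (2; 2)
    (2; 2)
    (2; 2)


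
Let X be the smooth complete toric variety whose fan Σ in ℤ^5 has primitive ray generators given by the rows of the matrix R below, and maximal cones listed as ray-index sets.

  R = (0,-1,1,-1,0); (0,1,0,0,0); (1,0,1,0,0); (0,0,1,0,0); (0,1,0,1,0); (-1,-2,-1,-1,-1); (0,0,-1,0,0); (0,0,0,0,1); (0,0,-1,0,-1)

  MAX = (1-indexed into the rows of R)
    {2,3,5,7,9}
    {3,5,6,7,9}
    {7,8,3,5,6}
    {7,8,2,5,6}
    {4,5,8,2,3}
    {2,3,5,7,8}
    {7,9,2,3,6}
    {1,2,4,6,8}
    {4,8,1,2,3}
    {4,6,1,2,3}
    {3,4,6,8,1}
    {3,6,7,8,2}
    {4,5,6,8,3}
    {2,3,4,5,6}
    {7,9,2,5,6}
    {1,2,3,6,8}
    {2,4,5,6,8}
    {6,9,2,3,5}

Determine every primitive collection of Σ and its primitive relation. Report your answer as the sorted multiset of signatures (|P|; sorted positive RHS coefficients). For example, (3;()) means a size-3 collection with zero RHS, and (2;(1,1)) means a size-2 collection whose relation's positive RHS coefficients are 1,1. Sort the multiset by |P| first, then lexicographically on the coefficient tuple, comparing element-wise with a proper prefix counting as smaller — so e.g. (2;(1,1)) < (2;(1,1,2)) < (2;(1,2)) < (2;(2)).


Primitive collections (9):

  • {4,7}:  v_{4} + v_{7} = 0  →  sig = (2;())
  • {1,5}:  v_{1} + v_{5} = v_{4}  →  sig = (2;(1))
  • {8,9}:  v_{8} + v_{9} = v_{7}  →  sig = (2;(1))
  • {1,9}:  v_{1} + v_{9} = v_{2} + v_{3} + v_{6}  →  sig = (2;(1,1,1))
  • {1,7}:  v_{1} + v_{7} = v_{2} + v_{3} + v_{6} + v_{8}  →  sig = (2;(1,1,1,1))
  • {4,9}:  v_{4} + v_{9} = v_{2} + v_{3} + v_{5} + v_{6}  →  sig = (2;(1,1,1,1))
  • {2,3,5,6,8}:  v_{2} + v_{3} + v_{5} + v_{6} + v_{8} = 0  →  sig = (5;())
  • {2,3,4,6,8}:  v_{2} + v_{3} + v_{4} + v_{6} + v_{8} = v_{1}  →  sig = (5;(1))
  • {2,3,5,6,7}:  v_{2} + v_{3} + v_{5} + v_{6} + v_{7} = v_{9}  →  sig = (5;(1))

so the primitive-relation signature multiset is
[(2;()), (2;(1)), (2;(1)), (2;(1,1,1)), (2;(1,1,1,1)), (2;(1,1,1,1)), (5;()), (5;(1)), (5;(1))]


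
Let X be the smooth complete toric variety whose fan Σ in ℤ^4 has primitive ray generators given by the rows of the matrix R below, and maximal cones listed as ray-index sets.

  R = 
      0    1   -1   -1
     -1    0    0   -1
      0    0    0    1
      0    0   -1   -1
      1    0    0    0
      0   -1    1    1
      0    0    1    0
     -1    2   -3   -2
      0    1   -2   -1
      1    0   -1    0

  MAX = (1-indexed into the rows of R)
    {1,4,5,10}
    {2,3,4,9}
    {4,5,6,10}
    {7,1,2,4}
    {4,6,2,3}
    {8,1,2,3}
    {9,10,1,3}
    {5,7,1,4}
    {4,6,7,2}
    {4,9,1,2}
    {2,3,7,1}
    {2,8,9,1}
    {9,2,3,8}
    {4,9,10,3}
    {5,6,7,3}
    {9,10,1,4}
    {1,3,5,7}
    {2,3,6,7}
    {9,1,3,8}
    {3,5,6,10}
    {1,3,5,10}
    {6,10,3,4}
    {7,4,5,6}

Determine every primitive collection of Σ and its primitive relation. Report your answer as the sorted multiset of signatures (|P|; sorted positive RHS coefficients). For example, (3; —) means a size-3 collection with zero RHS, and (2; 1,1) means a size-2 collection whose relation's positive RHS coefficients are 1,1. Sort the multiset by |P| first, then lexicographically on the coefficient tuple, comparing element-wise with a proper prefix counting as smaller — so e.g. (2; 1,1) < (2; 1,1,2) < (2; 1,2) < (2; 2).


|primitive collections| = 16. Relations:

  {1,6}:  v_{1} + v_{6} = 0 — sig = (2; —)
  {2,10}:  v_{2} + v_{10} = v_{4} — sig = (2; 1)
  {7,9}:  v_{7} + v_{9} = v_{1} — sig = (2; 1)
  {7,10}:  v_{7} + v_{10} = v_{5} — sig = (2; 1)
  {2,5}:  v_{2} + v_{5} = v_{4} + v_{7} — sig = (2; 1,1)
  {5,8}:  v_{5} + v_{8} = v_{1} + v_{9} — sig = (2; 1,1)
  {5,9}:  v_{5} + v_{9} = v_{1} + v_{10} — sig = (2; 1,1)
  {6,9}:  v_{6} + v_{9} = v_{3} + v_{4} — sig = (2; 1,1)
  {6,8}:  v_{6} + v_{8} = v_{2} + v_{3} + v_{9} — sig = (2; 1,1,1)
  {7,8}:  v_{7} + v_{8} = 2·v_{1} + v_{2} + v_{3} — sig = (2; 1,1,2)
  {4,8}:  v_{4} + v_{8} = v_{2} + 2·v_{9} — sig = (2; 1,2)
  {8,10}:  v_{8} + v_{10} = 2·v_{9} — sig = (2; 2)
  {3,4,7}:  v_{3} + v_{4} + v_{7} = 0 — sig = (3; —)
  {1,3,4}:  v_{1} + v_{3} + v_{4} = v_{9} — sig = (3; 1)
  {3,4,5}:  v_{3} + v_{4} + v_{5} = v_{10} — sig = (3; 1)
  {1,2,3,9}:  v_{1} + v_{2} + v_{3} + v_{9} = v_{8} — sig = (4; 1)

so the primitive-relation signature multiset is
[(2; —), (2; 1), (2; 1), (2; 1), (2; 1,1), (2; 1,1), (2; 1,1), (2; 1,1), (2; 1,1,1), (2; 1,1,2), (2; 1,2), (2; 2), (3; —), (3; 1), (3; 1), (4; 1)]


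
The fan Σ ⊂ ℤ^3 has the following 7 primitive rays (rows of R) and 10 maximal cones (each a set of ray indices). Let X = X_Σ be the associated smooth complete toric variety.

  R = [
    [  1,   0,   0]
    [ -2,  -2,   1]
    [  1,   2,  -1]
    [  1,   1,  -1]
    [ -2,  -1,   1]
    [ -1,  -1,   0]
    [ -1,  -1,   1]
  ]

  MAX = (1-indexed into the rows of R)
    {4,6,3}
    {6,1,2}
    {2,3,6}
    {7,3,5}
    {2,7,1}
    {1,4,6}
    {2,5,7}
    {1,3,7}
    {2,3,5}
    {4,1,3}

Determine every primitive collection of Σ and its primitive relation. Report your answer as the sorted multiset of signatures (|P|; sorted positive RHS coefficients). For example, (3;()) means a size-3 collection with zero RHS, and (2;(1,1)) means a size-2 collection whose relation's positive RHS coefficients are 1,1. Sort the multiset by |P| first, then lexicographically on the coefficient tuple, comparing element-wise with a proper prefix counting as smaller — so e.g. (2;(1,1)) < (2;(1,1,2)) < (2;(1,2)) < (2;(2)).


9 collections generate NE(X_Σ); each relation:

  P = {4,7}:  v_{4} + v_{7} = 0  ⟹  sig = (2;())
  P = {1,5}:  v_{1} + v_{5} = v_{7}  ⟹  sig = (2;(1))
  P = {2,4}:  v_{2} + v_{4} = v_{6}  ⟹  sig = (2;(1))
  P = {6,7}:  v_{6} + v_{7} = v_{2}  ⟹  sig = (2;(1))
  P = {4,5}:  v_{4} + v_{5} = v_{2} + v_{3}  ⟹  sig = (2;(1,1))
  P = {5,6}:  v_{5} + v_{6} = 2·v_{2} + v_{3}  ⟹  sig = (2;(1,2))
  P = {1,2,3}:  v_{1} + v_{2} + v_{3} = 0  ⟹  sig = (3;())
  P = {1,3,6}:  v_{1} + v_{3} + v_{6} = v_{4}  ⟹  sig = (3;(1))
  P = {2,3,7}:  v_{2} + v_{3} + v_{7} = v_{5}  ⟹  sig = (3;(1))

Hence PRS(X_Σ) =
    |P|=2: 6 collections, coeffs (), (1), (1), (1), (1,1), (1,2)
    |P|=3: 3 collections, coeffs (), (1), (1)


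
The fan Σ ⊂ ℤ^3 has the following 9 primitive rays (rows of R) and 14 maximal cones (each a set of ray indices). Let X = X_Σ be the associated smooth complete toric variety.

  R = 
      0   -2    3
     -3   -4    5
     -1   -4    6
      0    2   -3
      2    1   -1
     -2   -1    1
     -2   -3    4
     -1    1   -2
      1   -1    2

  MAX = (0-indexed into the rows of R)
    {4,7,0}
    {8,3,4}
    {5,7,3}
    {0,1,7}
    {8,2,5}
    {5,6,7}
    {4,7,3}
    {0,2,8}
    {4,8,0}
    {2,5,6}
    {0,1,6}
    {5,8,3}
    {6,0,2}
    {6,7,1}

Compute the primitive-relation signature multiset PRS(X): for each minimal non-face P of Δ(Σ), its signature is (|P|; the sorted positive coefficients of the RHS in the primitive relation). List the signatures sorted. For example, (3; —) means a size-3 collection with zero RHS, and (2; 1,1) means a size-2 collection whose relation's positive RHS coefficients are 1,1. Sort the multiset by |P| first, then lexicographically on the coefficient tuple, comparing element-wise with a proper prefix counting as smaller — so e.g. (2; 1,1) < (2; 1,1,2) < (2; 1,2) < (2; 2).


Minimal non-faces — 16 found among 9 rays, 14 max cones:

  {0,3}:  v_{0} + v_{3} = 0 ; sig = (2; —)
  {4,5}:  v_{4} + v_{5} = 0 ; sig = (2; —)
  {7,8}:  v_{7} + v_{8} = 0 ; sig = (2; —)
  {0,5}:  v_{0} + v_{5} = v_{6} ; sig = (2; 1)
  {2,7}:  v_{2} + v_{7} = v_{6} ; sig = (2; 1)
  {3,6}:  v_{3} + v_{6} = v_{5} ; sig = (2; 1)
  {4,6}:  v_{4} + v_{6} = v_{0} ; sig = (2; 1)
  {6,8}:  v_{6} + v_{8} = v_{2} ; sig = (2; 1)
  {1,3}:  v_{1} + v_{3} = v_{6} + v_{7} ; sig = (2; 1,1)
  {1,8}:  v_{1} + v_{8} = v_{0} + v_{6} ; sig = (2; 1,1)
  {2,3}:  v_{2} + v_{3} = v_{5} + v_{8} ; sig = (2; 1,1)
  {2,4}:  v_{2} + v_{4} = v_{0} + v_{8} ; sig = (2; 1,1)
  {1,2}:  v_{1} + v_{2} = v_{0} + 2·v_{6} ; sig = (2; 1,2)
  {1,4}:  v_{1} + v_{4} = 2·v_{0} + v_{7} ; sig = (2; 1,2)
  {1,5}:  v_{1} + v_{5} = 2·v_{6} + v_{7} ; sig = (2; 1,2)
  {0,6,7}:  v_{0} + v_{6} + v_{7} = v_{1} ; sig = (3; 1)

Signatures (|P|; sorted positive RHS coefficients), sorted:
{ (2; —) ×3,  (2; 1) ×5,  (2; 1,1) ×4,  (2; 1,2) ×3,  (3; 1) }


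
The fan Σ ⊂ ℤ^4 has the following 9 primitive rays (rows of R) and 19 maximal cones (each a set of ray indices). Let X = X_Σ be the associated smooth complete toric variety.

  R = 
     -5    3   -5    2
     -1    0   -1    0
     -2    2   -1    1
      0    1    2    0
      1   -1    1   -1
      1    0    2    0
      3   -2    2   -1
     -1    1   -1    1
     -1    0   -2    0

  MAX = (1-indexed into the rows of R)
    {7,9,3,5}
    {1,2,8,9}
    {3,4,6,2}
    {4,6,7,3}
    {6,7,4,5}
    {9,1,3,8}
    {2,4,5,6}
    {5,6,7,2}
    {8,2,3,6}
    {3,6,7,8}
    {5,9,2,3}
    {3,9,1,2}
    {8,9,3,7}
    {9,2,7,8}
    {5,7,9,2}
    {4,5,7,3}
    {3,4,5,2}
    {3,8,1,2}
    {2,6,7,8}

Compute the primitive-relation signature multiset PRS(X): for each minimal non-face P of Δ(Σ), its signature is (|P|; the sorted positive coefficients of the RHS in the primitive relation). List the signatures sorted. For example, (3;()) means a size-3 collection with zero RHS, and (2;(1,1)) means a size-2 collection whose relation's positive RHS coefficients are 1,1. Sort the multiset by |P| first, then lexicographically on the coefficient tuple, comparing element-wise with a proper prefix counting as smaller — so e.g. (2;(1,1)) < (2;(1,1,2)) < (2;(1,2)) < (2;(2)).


12 collections generate NE(X_Σ); each relation:

  • {5,8}:  v_{5} + v_{8} = 0  so sig = (2;())
  • {6,9}:  v_{6} + v_{9} = 0  so sig = (2;())
  • {1,7}:  v_{1} + v_{7} = v_{8} + v_{9}  so sig = (2;(1,1))
  • {4,8}:  v_{4} + v_{8} = v_{3} + v_{6}  so sig = (2;(1,1))
  • {4,9}:  v_{4} + v_{9} = v_{3} + v_{5}  so sig = (2;(1,1))
  • {1,5}:  v_{1} + v_{5} = v_{2} + v_{3} + v_{9}  so sig = (2;(1,1,1))
  • {1,6}:  v_{1} + v_{6} = v_{2} + v_{3} + v_{8}  so sig = (2;(1,1,1))
  • {1,4}:  v_{1} + v_{4} = v_{2} + 2·v_{3}  so sig = (2;(1,2))
  • {2,3,7}:  v_{2} + v_{3} + v_{7} = 0  so sig = (3;())
  • {3,5,6}:  v_{3} + v_{5} + v_{6} = v_{4}  so sig = (3;(1))
  • {2,4,7}:  v_{2} + v_{4} + v_{7} = v_{5} + v_{6}  so sig = (3;(1,1))
  • {2,3,8,9}:  v_{2} + v_{3} + v_{8} + v_{9} = v_{1}  so sig = (4;(1))

Signatures (|P|; sorted positive RHS coefficients), sorted:
{ (2;()) ×2,  (2;(1,1)) ×3,  (2;(1,1,1)) ×2,  (2;(1,2)),  (3;()),  (3;(1)),  (3;(1,1)),  (4;(1)) }


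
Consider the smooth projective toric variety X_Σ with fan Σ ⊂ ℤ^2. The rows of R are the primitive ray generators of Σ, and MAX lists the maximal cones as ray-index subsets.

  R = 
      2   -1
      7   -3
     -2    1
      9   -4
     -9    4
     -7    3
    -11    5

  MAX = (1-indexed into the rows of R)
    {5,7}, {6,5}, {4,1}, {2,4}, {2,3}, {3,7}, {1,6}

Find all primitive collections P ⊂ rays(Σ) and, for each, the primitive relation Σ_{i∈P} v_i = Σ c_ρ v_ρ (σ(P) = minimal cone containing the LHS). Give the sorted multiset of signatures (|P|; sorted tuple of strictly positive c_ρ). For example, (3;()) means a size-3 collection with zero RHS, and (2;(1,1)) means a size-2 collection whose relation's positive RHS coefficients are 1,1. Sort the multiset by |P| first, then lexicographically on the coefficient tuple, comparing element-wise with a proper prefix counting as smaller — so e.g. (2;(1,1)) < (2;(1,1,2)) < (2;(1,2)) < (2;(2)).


14 collections generate NE(X_Σ); each relation:

  P={1,3}:  v_{1} + v_{3} = 0  ⟹  sig = (2;())
  P={2,6}:  v_{2} + v_{6} = 0  ⟹  sig = (2;())
  P={4,5}:  v_{4} + v_{5} = 0  ⟹  sig = (2;())
  P={1,2}:  v_{1} + v_{2} = v_{4}  ⟹  sig = (2;(1))
  P={1,5}:  v_{1} + v_{5} = v_{6}  ⟹  sig = (2;(1))
  P={1,7}:  v_{1} + v_{7} = v_{5}  ⟹  sig = (2;(1))
  P={2,5}:  v_{2} + v_{5} = v_{3}  ⟹  sig = (2;(1))
  P={3,4}:  v_{3} + v_{4} = v_{2}  ⟹  sig = (2;(1))
  P={3,5}:  v_{3} + v_{5} = v_{7}  ⟹  sig = (2;(1))
  P={3,6}:  v_{3} + v_{6} = v_{5}  ⟹  sig = (2;(1))
  P={4,6}:  v_{4} + v_{6} = v_{1}  ⟹  sig = (2;(1))
  P={4,7}:  v_{4} + v_{7} = v_{3}  ⟹  sig = (2;(1))
  P={2,7}:  v_{2} + v_{7} = 2·v_{3}  ⟹  sig = (2;(2))
  P={6,7}:  v_{6} + v_{7} = 2·v_{5}  ⟹  sig = (2;(2))

Signatures (|P|; sorted positive RHS coefficients), sorted:
[(2;()), (2;()), (2;()), (2;(1)), (2;(1)), (2;(1)), (2;(1)), (2;(1)), (2;(1)), (2;(1)), (2;(1)), (2;(1)), (2;(2)), (2;(2))]


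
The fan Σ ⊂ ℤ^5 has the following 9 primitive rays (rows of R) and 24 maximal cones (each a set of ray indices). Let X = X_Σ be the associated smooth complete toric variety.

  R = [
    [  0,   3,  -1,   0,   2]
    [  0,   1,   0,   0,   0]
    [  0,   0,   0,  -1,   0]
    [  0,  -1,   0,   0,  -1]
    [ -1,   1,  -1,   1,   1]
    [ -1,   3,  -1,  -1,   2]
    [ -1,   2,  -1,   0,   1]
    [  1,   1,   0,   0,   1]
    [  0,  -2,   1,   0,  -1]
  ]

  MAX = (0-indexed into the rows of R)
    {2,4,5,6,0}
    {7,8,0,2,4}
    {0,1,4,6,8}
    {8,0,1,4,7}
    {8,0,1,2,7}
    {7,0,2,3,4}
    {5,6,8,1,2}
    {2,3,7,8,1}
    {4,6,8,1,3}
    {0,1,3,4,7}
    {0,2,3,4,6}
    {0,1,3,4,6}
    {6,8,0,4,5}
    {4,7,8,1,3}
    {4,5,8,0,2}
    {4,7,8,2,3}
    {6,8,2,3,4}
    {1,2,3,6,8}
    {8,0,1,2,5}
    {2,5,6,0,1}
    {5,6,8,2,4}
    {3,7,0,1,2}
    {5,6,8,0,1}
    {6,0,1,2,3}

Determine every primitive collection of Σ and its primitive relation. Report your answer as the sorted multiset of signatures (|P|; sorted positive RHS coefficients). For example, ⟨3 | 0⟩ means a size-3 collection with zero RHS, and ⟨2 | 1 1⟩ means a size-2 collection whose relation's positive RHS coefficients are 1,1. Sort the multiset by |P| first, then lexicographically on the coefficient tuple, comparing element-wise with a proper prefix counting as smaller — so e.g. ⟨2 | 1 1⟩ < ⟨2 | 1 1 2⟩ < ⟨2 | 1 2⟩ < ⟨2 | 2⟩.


7 collections generate NE(X_Σ); each relation:

  {6,7}:  v_{6} + v_{7} = v_{0} — sig = ⟨2 | 1⟩
  {3,5}:  v_{3} + v_{5} = v_{2} + v_{6} — sig = ⟨2 | 1 1⟩
  {5,7}:  v_{5} + v_{7} = 2·v_{0} + v_{2} + v_{8} — sig = ⟨2 | 1 1 2⟩
  {0,3,8}:  v_{0} + v_{3} + v_{8} = 0 — sig = ⟨3 | 0⟩
  {1,2,4}:  v_{1} + v_{2} + v_{4} = v_{6} — sig = ⟨3 | 1⟩
  {1,4,5}:  v_{1} + v_{4} + v_{5} = v_{0} + 2·v_{6} + v_{8} — sig = ⟨3 | 1 1 2⟩
  {0,2,6,8}:  v_{0} + v_{2} + v_{6} + v_{8} = v_{5} — sig = ⟨4 | 1⟩

Signatures (|P|; sorted positive RHS coefficients), sorted:
    |P|=2: 3 collections, coeffs (1), (1,1), (1,1,2)
    |P|=3: 3 collections, coeffs (), (1), (1,1,2)
    |P|=4: 1 collection, coeffs (1)


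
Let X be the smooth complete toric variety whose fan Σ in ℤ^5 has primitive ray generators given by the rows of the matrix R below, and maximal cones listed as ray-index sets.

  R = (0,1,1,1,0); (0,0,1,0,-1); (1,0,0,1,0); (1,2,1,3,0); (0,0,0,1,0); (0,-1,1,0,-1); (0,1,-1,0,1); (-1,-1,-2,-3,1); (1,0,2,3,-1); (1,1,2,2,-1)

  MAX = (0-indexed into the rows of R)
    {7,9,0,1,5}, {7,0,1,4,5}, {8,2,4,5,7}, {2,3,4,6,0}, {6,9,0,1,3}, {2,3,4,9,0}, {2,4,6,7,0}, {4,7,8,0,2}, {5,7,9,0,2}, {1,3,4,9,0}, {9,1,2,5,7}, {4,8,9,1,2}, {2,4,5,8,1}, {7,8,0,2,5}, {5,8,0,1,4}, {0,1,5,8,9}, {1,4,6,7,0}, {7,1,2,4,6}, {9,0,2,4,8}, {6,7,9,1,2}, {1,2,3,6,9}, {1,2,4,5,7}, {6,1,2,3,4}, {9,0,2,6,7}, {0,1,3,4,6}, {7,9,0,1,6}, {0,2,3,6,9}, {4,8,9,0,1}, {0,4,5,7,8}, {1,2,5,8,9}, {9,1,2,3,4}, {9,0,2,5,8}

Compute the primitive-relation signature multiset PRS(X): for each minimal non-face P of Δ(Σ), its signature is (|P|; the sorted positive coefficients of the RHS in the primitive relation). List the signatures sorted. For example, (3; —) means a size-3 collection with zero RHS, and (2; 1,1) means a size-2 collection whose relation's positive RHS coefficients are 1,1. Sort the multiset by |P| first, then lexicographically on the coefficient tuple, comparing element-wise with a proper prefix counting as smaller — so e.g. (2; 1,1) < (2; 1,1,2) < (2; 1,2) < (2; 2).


12 minimal non-faces of Δ(Σ) (on 10 rays):

  {5,6}:  v_{5} + v_{6} = 0  so sig = (2; —)
  {3,7}:  v_{3} + v_{7} = v_{6}  so sig = (2; 1)
  {3,5}:  v_{3} + v_{5} = v_{4} + v_{9}  so sig = (2; 1,1)
  {6,8}:  v_{6} + v_{8} = v_{0} + v_{2} + v_{4}  so sig = (2; 1,1,1)
  {3,8}:  v_{3} + v_{8} = v_{0} + v_{2} + 2·v_{4} + v_{9}  so sig = (2; 1,1,1,2)
  {4,7,9}:  v_{4} + v_{7} + v_{9} = 0  so sig = (3; —)
  {0,1,2}:  v_{0} + v_{1} + v_{2} = v_{9}  so sig = (3; 1)
  {1,7,8}:  v_{1} + v_{7} + v_{8} = v_{5}  so sig = (3; 1)
  {4,6,9}:  v_{4} + v_{6} + v_{9} = v_{3}  so sig = (3; 1)
  {4,5,9}:  v_{4} + v_{5} + v_{9} = v_{1} + v_{8}  so sig = (3; 1,1)
  {7,8,9}:  v_{7} + v_{8} + v_{9} = v_{0} + v_{2} + v_{5}  so sig = (3; 1,1,1)
  {0,2,4,5}:  v_{0} + v_{2} + v_{4} + v_{5} = v_{8}  so sig = (4; 1)

Hence PRS(X_Σ) =
    |P|=2: 5 collections, coeffs (), (1), (1,1), (1,1,1), (1,1,1,2)
    |P|=3: 6 collections, coeffs (), (1), (1), (1), (1,1), (1,1,1)
    |P|=4: 1 collection, coeffs (1)


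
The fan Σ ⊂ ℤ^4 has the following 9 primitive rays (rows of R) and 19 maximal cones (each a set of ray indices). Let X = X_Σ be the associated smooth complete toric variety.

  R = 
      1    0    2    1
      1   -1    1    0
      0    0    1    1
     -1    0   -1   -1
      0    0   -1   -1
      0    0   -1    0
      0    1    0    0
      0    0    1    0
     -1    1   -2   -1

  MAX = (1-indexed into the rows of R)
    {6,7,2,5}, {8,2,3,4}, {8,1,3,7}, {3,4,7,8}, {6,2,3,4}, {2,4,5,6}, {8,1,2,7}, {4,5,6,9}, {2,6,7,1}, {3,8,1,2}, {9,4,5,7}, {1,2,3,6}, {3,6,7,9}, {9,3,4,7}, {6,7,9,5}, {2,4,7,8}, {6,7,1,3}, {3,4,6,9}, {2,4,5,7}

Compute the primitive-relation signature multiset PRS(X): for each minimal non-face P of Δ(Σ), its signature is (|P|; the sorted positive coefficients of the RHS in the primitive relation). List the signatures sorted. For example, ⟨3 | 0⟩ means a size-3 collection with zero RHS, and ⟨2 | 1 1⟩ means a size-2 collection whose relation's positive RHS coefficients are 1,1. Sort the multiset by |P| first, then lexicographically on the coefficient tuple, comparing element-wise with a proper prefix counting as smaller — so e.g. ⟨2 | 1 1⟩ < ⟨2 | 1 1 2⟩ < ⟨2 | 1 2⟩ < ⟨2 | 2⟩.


Σ has 10 primitive collections:

  • {3,5}:  v_{3} + v_{5} = 0  ⟹  sig = ⟨2 | 0⟩
  • {6,8}:  v_{6} + v_{8} = 0  ⟹  sig = ⟨2 | 0⟩
  • {1,4}:  v_{1} + v_{4} = v_{8}  ⟹  sig = ⟨2 | 1⟩
  • {1,9}:  v_{1} + v_{9} = v_{7}  ⟹  sig = ⟨2 | 1⟩
  • {2,9}:  v_{2} + v_{9} = v_{5}  ⟹  sig = ⟨2 | 1⟩
  • {1,5}:  v_{1} + v_{5} = v_{2} + v_{7}  ⟹  sig = ⟨2 | 1 1⟩
  • {8,9}:  v_{8} + v_{9} = v_{4} + v_{7}  ⟹  sig = ⟨2 | 1 1⟩
  • {5,8}:  v_{5} + v_{8} = v_{2} + v_{4} + v_{7}  ⟹  sig = ⟨2 | 1 1 1⟩
  • {2,3,7}:  v_{2} + v_{3} + v_{7} = v_{1}  ⟹  sig = ⟨3 | 1⟩
  • {4,6,7}:  v_{4} + v_{6} + v_{7} = v_{9}  ⟹  sig = ⟨3 | 1⟩

Signatures (|P|; sorted positive RHS coefficients), sorted:
    ⟨2 | 0⟩
    ⟨2 | 0⟩
    ⟨2 | 1⟩
    ⟨2 | 1⟩
    ⟨2 | 1⟩
    ⟨2 | 1 1⟩
    ⟨2 | 1 1⟩
    ⟨2 | 1 1 1⟩
    ⟨3 | 1⟩
    ⟨3 | 1⟩


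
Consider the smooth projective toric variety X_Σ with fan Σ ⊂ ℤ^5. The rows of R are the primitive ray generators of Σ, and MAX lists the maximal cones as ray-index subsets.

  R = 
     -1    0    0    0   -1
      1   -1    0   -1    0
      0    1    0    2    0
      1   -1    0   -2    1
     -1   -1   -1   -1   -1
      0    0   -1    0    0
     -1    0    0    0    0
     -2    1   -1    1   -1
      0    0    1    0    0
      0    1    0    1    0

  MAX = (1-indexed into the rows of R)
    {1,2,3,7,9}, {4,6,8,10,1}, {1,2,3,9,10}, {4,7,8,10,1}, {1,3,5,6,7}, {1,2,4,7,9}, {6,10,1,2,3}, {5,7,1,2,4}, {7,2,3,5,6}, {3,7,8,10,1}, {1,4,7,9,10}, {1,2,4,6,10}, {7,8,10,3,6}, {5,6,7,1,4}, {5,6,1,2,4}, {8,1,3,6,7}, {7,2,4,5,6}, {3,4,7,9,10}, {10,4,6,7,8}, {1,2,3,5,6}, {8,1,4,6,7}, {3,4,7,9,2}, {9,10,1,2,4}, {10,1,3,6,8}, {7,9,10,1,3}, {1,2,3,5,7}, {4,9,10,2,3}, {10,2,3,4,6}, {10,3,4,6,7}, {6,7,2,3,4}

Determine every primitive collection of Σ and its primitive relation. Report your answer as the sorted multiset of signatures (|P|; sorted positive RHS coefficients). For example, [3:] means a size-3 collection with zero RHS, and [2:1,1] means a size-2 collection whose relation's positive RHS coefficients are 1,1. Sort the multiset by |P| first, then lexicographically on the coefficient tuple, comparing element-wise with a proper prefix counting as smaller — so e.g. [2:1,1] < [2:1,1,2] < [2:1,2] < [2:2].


12 minimal non-faces of Δ(Σ) (on 10 rays):

  P = {6,9}:  v_{6} + v_{9} = 0  so sig = [2:]
  P = {2,8}:  v_{2} + v_{8} = v_{1} + v_{6}  so sig = [2:1,1]
  P = {5,10}:  v_{5} + v_{10} = v_{1} + v_{6}  so sig = [2:1,1]
  P = {5,9}:  v_{5} + v_{9} = v_{1} + v_{2} + v_{7}  so sig = [2:1,1,1]
  P = {8,9}:  v_{8} + v_{9} = v_{1} + v_{7} + v_{10}  so sig = [2:1,1,1]
  P = {5,8}:  v_{5} + v_{8} = 2·v_{1} + 2·v_{6} + v_{7}  so sig = [2:1,2,2]
  P = {1,3,4}:  v_{1} + v_{3} + v_{4} = 0  so sig = [3:]
  P = {2,7,10}:  v_{2} + v_{7} + v_{10} = 0  so sig = [3:]
  P = {3,4,5}:  v_{3} + v_{4} + v_{5} = v_{2} + v_{6} + v_{7}  so sig = [3:1,1,1]
  P = {3,4,8}:  v_{3} + v_{4} + v_{8} = v_{6} + v_{7} + v_{10}  so sig = [3:1,1,1]
  P = {1,2,6,7}:  v_{1} + v_{2} + v_{6} + v_{7} = v_{5}  so sig = [4:1]
  P = {1,6,7,10}:  v_{1} + v_{6} + v_{7} + v_{10} = v_{8}  so sig = [4:1]

Signatures (|P|; sorted positive RHS coefficients), sorted:
{ [2:],  [2:1,1] ×2,  [2:1,1,1] ×2,  [2:1,2,2],  [3:] ×2,  [3:1,1,1] ×2,  [4:1] ×2 }


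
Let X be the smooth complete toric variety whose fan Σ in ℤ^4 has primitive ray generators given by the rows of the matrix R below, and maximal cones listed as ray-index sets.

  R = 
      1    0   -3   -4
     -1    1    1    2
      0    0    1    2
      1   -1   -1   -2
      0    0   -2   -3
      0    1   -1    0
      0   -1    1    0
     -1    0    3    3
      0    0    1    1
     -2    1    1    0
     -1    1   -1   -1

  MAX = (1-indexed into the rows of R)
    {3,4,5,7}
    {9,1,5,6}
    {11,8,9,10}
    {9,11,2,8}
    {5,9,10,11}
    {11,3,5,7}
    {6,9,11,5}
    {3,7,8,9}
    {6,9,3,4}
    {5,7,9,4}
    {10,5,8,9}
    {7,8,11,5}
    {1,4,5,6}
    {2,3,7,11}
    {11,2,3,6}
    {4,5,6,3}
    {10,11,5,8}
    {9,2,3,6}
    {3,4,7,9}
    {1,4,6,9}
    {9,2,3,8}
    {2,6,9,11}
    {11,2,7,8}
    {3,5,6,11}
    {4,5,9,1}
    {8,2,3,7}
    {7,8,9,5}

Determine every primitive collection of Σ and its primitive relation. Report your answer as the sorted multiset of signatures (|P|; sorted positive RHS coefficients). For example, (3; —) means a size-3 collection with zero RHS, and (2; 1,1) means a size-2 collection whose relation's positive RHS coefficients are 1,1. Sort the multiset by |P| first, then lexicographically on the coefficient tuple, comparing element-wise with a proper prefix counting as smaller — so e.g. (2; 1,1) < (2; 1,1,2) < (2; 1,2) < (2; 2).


Primitive collections (25):

  P={2,4}:  v_{2} + v_{4} = 0  ⇒ sig = (2; —)
  P={6,7}:  v_{6} + v_{7} = 0  ⇒ sig = (2; —)
  P={2,5}:  v_{2} + v_{5} = v_{11}  ⇒ sig = (2; 1)
  P={4,11}:  v_{4} + v_{11} = v_{5}  ⇒ sig = (2; 1)
  P={1,3}:  v_{1} + v_{3} = v_{4} + v_{6}  ⇒ sig = (2; 1,1)
  P={3,10}:  v_{3} + v_{10} = v_{8} + v_{11}  ⇒ sig = (2; 1,1)
  P={4,8}:  v_{4} + v_{8} = v_{7} + v_{9}  ⇒ sig = (2; 1,1)
  P={6,8}:  v_{6} + v_{8} = v_{2} + v_{9}  ⇒ sig = (2; 1,1)
  P={1,2}:  v_{1} + v_{2} = v_{5} + v_{6} + v_{9}  ⇒ sig = (2; 1,1,1)
  P={1,7}:  v_{1} + v_{7} = v_{4} + v_{5} + v_{9}  ⇒ sig = (2; 1,1,1)
  P={1,11}:  v_{1} + v_{11} = 2·v_{5} + v_{6} + v_{9}  ⇒ sig = (2; 1,1,2)
  P={2,10}:  v_{2} + v_{10} = v_{8} + v_{9} + 2·v_{11}  ⇒ sig = (2; 1,1,2)
  P={4,10}:  v_{4} + v_{10} = 2·v_{5} + v_{8} + v_{9}  ⇒ sig = (2; 1,1,2)
  P={1,8}:  v_{1} + v_{8} = v_{5} + 2·v_{9}  ⇒ sig = (2; 1,2)
  P={1,10}:  v_{1} + v_{10} = 2·v_{5} + 3·v_{9} + v_{11}  ⇒ sig = (2; 1,2,3)
  P={6,10}:  v_{6} + v_{10} = 2·v_{9} + 2·v_{11}  ⇒ sig = (2; 2,2)
  P={7,10}:  v_{7} + v_{10} = 2·v_{5} + 2·v_{8}  ⇒ sig = (2; 2,2)
  P={3,5,9}:  v_{3} + v_{5} + v_{9} = 0  ⇒ sig = (3; —)
  P={2,7,9}:  v_{2} + v_{7} + v_{9} = v_{8}  ⇒ sig = (3; 1)
  P={3,9,11}:  v_{3} + v_{9} + v_{11} = v_{2}  ⇒ sig = (3; 1)
  P={3,5,8}:  v_{3} + v_{5} + v_{8} = v_{2} + v_{7}  ⇒ sig = (3; 1,1)
  P={7,9,11}:  v_{7} + v_{9} + v_{11} = v_{5} + v_{8}  ⇒ sig = (3; 1,1)
  P={3,8,11}:  v_{3} + v_{8} + v_{11} = 2·v_{2} + v_{7}  ⇒ sig = (3; 1,2)
  P={4,5,6,9}:  v_{4} + v_{5} + v_{6} + v_{9} = v_{1}  ⇒ sig = (4; 1)
  P={5,8,9,11}:  v_{5} + v_{8} + v_{9} + v_{11} = v_{10}  ⇒ sig = (4; 1)

so the primitive-relation signature multiset is
    |P|=2: 17 collections, coeffs (), (), (1), (1), (1,1), (1,1), (1,1), (1,1), (1,1,1), (1,1,1), (1,1,2), (1,1,2), (1,1,2), (1,2), (1,2,3), (2,2), (2,2)
    |P|=3: 6 collections, coeffs (), (1), (1), (1,1), (1,1), (1,2)
    |P|=4: 2 collections, coeffs (1), (1)


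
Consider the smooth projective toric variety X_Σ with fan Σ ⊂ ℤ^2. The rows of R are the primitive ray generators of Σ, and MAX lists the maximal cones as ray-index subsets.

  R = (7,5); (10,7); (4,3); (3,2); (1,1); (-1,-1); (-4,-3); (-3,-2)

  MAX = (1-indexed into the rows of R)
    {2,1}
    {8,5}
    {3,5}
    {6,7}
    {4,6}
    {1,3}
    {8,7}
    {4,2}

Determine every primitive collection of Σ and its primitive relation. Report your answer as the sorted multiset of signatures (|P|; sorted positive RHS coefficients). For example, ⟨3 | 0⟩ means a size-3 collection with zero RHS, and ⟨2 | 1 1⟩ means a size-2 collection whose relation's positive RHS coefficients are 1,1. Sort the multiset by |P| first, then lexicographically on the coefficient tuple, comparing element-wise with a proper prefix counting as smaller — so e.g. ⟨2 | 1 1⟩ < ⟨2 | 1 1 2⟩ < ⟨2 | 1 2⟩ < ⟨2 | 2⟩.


Minimal non-faces — 20 found among 8 rays, 8 max cones:

  P = {3,7}:  v_{3} + v_{7} = 0  ⟹  sig = ⟨2 | 0⟩
  P = {4,8}:  v_{4} + v_{8} = 0  ⟹  sig = ⟨2 | 0⟩
  P = {5,6}:  v_{5} + v_{6} = 0  ⟹  sig = ⟨2 | 0⟩
  P = {1,4}:  v_{1} + v_{4} = v_{2}  ⟹  sig = ⟨2 | 1⟩
  P = {1,7}:  v_{1} + v_{7} = v_{4}  ⟹  sig = ⟨2 | 1⟩
  P = {1,8}:  v_{1} + v_{8} = v_{3}  ⟹  sig = ⟨2 | 1⟩
  P = {2,8}:  v_{2} + v_{8} = v_{1}  ⟹  sig = ⟨2 | 1⟩
  P = {3,4}:  v_{3} + v_{4} = v_{1}  ⟹  sig = ⟨2 | 1⟩
  P = {3,6}:  v_{3} + v_{6} = v_{4}  ⟹  sig = ⟨2 | 1⟩
  P = {3,8}:  v_{3} + v_{8} = v_{5}  ⟹  sig = ⟨2 | 1⟩
  P = {4,5}:  v_{4} + v_{5} = v_{3}  ⟹  sig = ⟨2 | 1⟩
  P = {4,7}:  v_{4} + v_{7} = v_{6}  ⟹  sig = ⟨2 | 1⟩
  P = {5,7}:  v_{5} + v_{7} = v_{8}  ⟹  sig = ⟨2 | 1⟩
  P = {6,8}:  v_{6} + v_{8} = v_{7}  ⟹  sig = ⟨2 | 1⟩
  P = {2,5}:  v_{2} + v_{5} = v_{1} + v_{3}  ⟹  sig = ⟨2 | 1 1⟩
  P = {1,5}:  v_{1} + v_{5} = 2·v_{3}  ⟹  sig = ⟨2 | 2⟩
  P = {1,6}:  v_{1} + v_{6} = 2·v_{4}  ⟹  sig = ⟨2 | 2⟩
  P = {2,3}:  v_{2} + v_{3} = 2·v_{1}  ⟹  sig = ⟨2 | 2⟩
  P = {2,7}:  v_{2} + v_{7} = 2·v_{4}  ⟹  sig = ⟨2 | 2⟩
  P = {2,6}:  v_{2} + v_{6} = 3·v_{4}  ⟹  sig = ⟨2 | 3⟩

Hence PRS(X_Σ) =
    |P|=2: 20 collections, coeffs (), (), (), (1), (1), (1), (1), (1), (1), (1), (1), (1), (1), (1), (1,1), (2), (2), (2), (2), (3)
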